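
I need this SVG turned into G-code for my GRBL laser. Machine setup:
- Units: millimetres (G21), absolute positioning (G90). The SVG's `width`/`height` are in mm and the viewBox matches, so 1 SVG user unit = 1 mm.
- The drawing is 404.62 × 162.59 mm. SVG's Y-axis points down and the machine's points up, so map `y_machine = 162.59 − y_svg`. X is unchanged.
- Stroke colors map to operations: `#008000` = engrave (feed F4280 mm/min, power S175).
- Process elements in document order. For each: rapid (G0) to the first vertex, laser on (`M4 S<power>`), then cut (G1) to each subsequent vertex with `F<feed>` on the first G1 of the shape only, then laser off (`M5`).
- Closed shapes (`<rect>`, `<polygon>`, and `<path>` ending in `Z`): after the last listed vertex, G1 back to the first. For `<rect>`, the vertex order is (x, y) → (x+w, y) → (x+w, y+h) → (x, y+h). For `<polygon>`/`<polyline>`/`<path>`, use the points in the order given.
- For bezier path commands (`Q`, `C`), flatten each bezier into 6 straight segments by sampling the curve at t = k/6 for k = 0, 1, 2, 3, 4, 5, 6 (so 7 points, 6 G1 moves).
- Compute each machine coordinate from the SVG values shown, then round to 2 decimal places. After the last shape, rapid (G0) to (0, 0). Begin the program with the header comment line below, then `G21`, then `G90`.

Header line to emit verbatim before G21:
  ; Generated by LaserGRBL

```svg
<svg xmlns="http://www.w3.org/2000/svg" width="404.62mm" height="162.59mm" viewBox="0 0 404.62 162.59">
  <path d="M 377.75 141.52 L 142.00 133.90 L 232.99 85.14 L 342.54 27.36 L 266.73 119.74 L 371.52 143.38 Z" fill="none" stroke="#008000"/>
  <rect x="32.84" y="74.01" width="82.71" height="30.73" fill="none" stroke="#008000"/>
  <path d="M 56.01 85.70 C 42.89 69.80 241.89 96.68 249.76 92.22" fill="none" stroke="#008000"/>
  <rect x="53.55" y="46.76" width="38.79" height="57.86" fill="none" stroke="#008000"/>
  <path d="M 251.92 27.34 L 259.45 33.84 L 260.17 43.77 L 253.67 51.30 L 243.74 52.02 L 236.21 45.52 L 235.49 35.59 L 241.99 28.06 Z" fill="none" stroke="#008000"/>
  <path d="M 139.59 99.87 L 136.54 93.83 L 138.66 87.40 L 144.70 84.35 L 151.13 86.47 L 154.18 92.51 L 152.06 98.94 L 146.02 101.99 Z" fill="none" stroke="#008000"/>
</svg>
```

viewBox `0 0 404.62 162.59` with mm width/height → 1 unit = 1 mm. Flip: y_m = 162.59 − y_svg.

**Shape 1** — `<path>` closed polygon, stroke `#008000` → engrave (S175, F4280). Machine vertices: (377.75,21.07) → (142.00,28.69) → (232.99,77.45) → (342.54,135.23) → (266.73,42.85) → (371.52,19.21) → (377.75,21.07). Closed: final G1 returns to the first vertex.

**Shape 2** — `<rect>` rectangle, stroke `#008000` → engrave (S175, F4280). Machine vertices: (32.84,88.58) → (115.55,88.58) → (115.55,57.85) → (32.84,57.85) → (32.84,88.58). Closed: final G1 returns to the first vertex.

**Shape 3** — `<path>` cubic bezier, stroke `#008000` → engrave (S175, F4280). Control points (SVG): P0=(56.01,85.70), P1=(42.89,69.80), P2=(241.89,96.68), P3=(249.76,92.22); sampled at t=k/6. Machine vertices: (56.01,76.89) → (65.26,81.62) → (98.66,81.28) → (145.01,77.92) → (193.12,73.61) → (231.76,70.41) → (249.76,70.37). Open path.

**Shape 4** — `<rect>` rectangle, stroke `#008000` → engrave (S175, F4280). Machine vertices: (53.55,115.83) → (92.34,115.83) → (92.34,57.97) → (53.55,57.97) → (53.55,115.83). Closed: final G1 returns to the first vertex.

**Shape 5** — `<path>` regular polygon, stroke `#008000` → engrave (S175, F4280). Machine vertices: (251.92,135.25) → (259.45,128.75) → (260.17,118.82) → (253.67,111.29) → (243.74,110.57) → (236.21,117.07) → (235.49,127.00) → (241.99,134.53) → (251.92,135.25). Closed: final G1 returns to the first vertex.

**Shape 6** — `<path>` regular polygon, stroke `#008000` → engrave (S175, F4280). Machine vertices: (139.59,62.72) → (136.54,68.76) → (138.66,75.19) → (144.70,78.24) → (151.13,76.12) → (154.18,70.08) → (152.06,63.65) → (146.02,60.60) → (139.59,62.72). Closed: final G1 returns to the first vertex.

; Generated by LaserGRBL
G21
G90
G0 X377.75 Y21.07
M4 S175
G1 X142.00 Y28.69 F4280
G1 X232.99 Y77.45
G1 X342.54 Y135.23
G1 X266.73 Y42.85
G1 X371.52 Y19.21
G1 X377.75 Y21.07
M5
G0 X32.84 Y88.58
M4 S175
G1 X115.55 Y88.58 F4280
G1 X115.55 Y57.85
G1 X32.84 Y57.85
G1 X32.84 Y88.58
M5
G0 X56.01 Y76.89
M4 S175
G1 X65.26 Y81.62 F4280
G1 X98.66 Y81.28
G1 X145.01 Y77.92
G1 X193.12 Y73.61
G1 X231.76 Y70.41
G1 X249.76 Y70.37
M5
G0 X53.55 Y115.83
M4 S175
G1 X92.34 Y115.83 F4280
G1 X92.34 Y57.97
G1 X53.55 Y57.97
G1 X53.55 Y115.83
M5
G0 X251.92 Y135.25
M4 S175
G1 X259.45 Y128.75 F4280
G1 X260.17 Y118.82
G1 X253.67 Y111.29
G1 X243.74 Y110.57
G1 X236.21 Y117.07
G1 X235.49 Y127.00
G1 X241.99 Y134.53
G1 X251.92 Y135.25
M5
G0 X139.59 Y62.72
M4 S175
G1 X136.54 Y68.76 F4280
G1 X138.66 Y75.19
G1 X144.70 Y78.24
G1 X151.13 Y76.12
G1 X154.18 Y70.08
G1 X152.06 Y63.65
G1 X146.02 Y60.60
G1 X139.59 Y62.72
M5
G0 X0.00 Y0.00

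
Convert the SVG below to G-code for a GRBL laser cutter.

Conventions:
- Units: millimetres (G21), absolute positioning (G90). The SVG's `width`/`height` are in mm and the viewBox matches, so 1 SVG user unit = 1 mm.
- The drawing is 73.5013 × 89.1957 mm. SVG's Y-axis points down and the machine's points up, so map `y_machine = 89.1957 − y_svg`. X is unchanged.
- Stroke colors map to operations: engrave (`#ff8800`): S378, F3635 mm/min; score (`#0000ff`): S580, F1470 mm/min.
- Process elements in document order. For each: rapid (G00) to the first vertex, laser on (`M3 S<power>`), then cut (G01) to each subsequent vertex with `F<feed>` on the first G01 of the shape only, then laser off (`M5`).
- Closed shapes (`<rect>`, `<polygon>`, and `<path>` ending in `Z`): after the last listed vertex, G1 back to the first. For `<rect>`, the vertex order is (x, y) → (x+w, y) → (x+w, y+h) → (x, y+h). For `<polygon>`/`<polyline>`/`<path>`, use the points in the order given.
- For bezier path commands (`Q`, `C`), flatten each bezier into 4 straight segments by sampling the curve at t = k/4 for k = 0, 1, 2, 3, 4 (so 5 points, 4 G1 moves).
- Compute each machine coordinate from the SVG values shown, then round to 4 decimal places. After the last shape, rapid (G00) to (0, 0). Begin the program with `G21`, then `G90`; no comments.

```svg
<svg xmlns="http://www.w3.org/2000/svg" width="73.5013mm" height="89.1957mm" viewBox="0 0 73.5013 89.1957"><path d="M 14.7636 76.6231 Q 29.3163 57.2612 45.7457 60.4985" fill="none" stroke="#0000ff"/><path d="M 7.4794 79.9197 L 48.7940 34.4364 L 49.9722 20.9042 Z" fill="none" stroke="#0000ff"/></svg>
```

Since the viewBox matches the mm dimensions, user units are millimetres directly. The only transform is the Y-flip y_m = 89.1957 − y_svg.

Shape 1 is a quadratic bezier drawn with `<path>`. Its stroke #0000ff means score at S580, F1470. After flipping Y the toolpath is (14.7636,12.5726) → (22.1572,20.8411) → (29.7855,26.2847) → (37.6483,28.9034) → (45.7457,28.6972).

Shape 2 is a closed polygon drawn with `<path>`. Its stroke #0000ff means score at S580, F1470. After flipping Y the toolpath is (7.4794,9.2760) → (48.7940,54.7593) → (49.9722,68.2915) → (7.4794,9.2760), returning to the start.

G21
G90
G00 X14.7636 Y12.5726
M3 S580
G01 X22.1572 Y20.8411 F1470
G01 X29.7855 Y26.2847
G01 X37.6483 Y28.9034
G01 X45.7457 Y28.6972
M5
G00 X7.4794 Y9.2760
M3 S580
G01 X48.7940 Y54.7593 F1470
G01 X49.9722 Y68.2915
G01 X7.4794 Y9.2760
M5
G00 X0.0000 Y0.0000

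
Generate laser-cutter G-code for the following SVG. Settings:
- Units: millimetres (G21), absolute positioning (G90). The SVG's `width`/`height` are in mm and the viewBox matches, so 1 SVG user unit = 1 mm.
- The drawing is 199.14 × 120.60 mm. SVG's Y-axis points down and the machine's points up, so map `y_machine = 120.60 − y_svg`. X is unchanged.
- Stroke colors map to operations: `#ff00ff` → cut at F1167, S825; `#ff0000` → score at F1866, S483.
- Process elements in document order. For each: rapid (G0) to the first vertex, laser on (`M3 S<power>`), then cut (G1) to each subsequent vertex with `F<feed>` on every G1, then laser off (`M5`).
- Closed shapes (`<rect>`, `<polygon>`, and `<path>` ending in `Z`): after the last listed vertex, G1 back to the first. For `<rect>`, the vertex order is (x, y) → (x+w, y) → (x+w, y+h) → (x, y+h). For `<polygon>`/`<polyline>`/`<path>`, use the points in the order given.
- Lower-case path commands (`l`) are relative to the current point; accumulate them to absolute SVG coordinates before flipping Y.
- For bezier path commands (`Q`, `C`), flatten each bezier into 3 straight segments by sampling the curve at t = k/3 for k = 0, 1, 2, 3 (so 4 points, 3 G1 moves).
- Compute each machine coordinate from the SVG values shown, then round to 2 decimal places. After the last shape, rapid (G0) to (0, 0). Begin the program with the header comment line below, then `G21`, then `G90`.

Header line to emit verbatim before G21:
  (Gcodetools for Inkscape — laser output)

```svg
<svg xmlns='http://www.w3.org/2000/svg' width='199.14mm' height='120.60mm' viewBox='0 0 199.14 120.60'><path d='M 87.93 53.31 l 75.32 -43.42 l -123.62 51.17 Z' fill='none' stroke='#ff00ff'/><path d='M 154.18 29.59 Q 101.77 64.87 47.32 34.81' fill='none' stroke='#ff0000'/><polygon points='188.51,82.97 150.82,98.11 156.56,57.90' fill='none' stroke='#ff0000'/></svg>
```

(Gcodetools for Inkscape — laser output)
G21
G90
G0 X87.93 Y67.29
M3 S825
G1 X163.25 Y110.71 F1167
G1 X39.63 Y59.54 F1167
G1 X87.93 Y67.29 F1167
M5
G0 X154.18 Y91.01
M3 S483
G1 X119.01 Y74.75 F1866
G1 X83.39 Y73.01 F1866
G1 X47.32 Y85.79 F1866
M5
G0 X188.51 Y37.63
M3 S483
G1 X150.82 Y22.49 F1866
G1 X156.56 Y62.70 F1866
G1 X188.51 Y37.63 F1866
M5
G0 X0.00 Y0.00

1 u = 1 mm; y_m = 120.60 − y.

[1] `<path>` closed polygon, #ff00ff→cut S825 F1167: (87.93,67.29) → (163.25,110.71) → (39.63,59.54) → (87.93,67.29) (closed)

[2] `<path>` quadratic bezier, #ff0000→score S483 F1866: (154.18,91.01) → (119.01,74.75) → (83.39,73.01) → (47.32,85.79)

[3] `<polygon>` regular polygon, #ff0000→score S483 F1866: (188.51,37.63) → (150.82,22.49) → (156.56,62.70) → (188.51,37.63) (closed)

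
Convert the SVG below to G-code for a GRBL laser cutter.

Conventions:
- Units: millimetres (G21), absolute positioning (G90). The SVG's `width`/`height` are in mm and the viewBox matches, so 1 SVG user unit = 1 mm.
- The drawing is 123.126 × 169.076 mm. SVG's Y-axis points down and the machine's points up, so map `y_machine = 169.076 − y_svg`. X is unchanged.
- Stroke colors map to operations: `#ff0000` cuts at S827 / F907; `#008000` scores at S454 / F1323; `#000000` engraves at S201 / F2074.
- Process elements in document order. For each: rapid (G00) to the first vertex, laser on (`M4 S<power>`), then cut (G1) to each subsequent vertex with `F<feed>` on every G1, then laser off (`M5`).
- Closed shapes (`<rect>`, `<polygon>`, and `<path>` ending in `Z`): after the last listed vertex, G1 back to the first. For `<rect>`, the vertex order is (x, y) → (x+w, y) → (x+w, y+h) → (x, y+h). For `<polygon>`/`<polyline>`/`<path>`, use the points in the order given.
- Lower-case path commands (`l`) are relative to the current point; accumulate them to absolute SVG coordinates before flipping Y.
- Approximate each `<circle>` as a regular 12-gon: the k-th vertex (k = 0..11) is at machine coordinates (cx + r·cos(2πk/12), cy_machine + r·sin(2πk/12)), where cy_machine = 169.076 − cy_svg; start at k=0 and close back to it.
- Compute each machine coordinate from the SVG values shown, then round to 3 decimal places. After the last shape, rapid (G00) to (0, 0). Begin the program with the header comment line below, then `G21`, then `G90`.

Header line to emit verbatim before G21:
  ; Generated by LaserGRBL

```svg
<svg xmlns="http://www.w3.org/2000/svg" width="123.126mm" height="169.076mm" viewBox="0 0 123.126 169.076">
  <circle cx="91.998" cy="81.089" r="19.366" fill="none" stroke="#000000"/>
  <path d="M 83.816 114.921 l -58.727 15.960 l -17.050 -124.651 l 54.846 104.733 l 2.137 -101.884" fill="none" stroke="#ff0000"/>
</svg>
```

Since the viewBox matches the mm dimensions, user units are millimetres directly. The only transform is the Y-flip y_m = 169.076 − y_svg.

Shape 1 is a circle drawn with `<circle>`. Its stroke #000000 means engrave at S201, F2074. After flipping Y the toolpath is (111.364,87.987) → (108.769,97.670) → (101.681,104.758) → (91.998,107.353) → (82.315,104.758) → (75.227,97.670) → (72.632,87.987) → (75.227,78.304) → (82.315,71.216) → (91.998,68.621) → (101.681,71.216) → (108.769,78.304) → (111.364,87.987), returning to the start.

Shape 2 is a open polyline drawn with `<path>`. Its stroke #ff0000 means cut at S827, F907. After flipping Y the toolpath is (83.816,54.155) → (25.089,38.195) → (8.039,162.846) → (62.885,58.113) → (65.022,159.997).

; Generated by LaserGRBL
G21
G90
G00 X111.364 Y87.987
M4 S201
G1 X108.769 Y97.670 F2074
G1 X101.681 Y104.758 F2074
G1 X91.998 Y107.353 F2074
G1 X82.315 Y104.758 F2074
G1 X75.227 Y97.670 F2074
G1 X72.632 Y87.987 F2074
G1 X75.227 Y78.304 F2074
G1 X82.315 Y71.216 F2074
G1 X91.998 Y68.621 F2074
G1 X101.681 Y71.216 F2074
G1 X108.769 Y78.304 F2074
G1 X111.364 Y87.987 F2074
M5
G00 X83.816 Y54.155
M4 S827
G1 X25.089 Y38.195 F907
G1 X8.039 Y162.846 F907
G1 X62.885 Y58.113 F907
G1 X65.022 Y159.997 F907
M5
G00 X0.000 Y0.000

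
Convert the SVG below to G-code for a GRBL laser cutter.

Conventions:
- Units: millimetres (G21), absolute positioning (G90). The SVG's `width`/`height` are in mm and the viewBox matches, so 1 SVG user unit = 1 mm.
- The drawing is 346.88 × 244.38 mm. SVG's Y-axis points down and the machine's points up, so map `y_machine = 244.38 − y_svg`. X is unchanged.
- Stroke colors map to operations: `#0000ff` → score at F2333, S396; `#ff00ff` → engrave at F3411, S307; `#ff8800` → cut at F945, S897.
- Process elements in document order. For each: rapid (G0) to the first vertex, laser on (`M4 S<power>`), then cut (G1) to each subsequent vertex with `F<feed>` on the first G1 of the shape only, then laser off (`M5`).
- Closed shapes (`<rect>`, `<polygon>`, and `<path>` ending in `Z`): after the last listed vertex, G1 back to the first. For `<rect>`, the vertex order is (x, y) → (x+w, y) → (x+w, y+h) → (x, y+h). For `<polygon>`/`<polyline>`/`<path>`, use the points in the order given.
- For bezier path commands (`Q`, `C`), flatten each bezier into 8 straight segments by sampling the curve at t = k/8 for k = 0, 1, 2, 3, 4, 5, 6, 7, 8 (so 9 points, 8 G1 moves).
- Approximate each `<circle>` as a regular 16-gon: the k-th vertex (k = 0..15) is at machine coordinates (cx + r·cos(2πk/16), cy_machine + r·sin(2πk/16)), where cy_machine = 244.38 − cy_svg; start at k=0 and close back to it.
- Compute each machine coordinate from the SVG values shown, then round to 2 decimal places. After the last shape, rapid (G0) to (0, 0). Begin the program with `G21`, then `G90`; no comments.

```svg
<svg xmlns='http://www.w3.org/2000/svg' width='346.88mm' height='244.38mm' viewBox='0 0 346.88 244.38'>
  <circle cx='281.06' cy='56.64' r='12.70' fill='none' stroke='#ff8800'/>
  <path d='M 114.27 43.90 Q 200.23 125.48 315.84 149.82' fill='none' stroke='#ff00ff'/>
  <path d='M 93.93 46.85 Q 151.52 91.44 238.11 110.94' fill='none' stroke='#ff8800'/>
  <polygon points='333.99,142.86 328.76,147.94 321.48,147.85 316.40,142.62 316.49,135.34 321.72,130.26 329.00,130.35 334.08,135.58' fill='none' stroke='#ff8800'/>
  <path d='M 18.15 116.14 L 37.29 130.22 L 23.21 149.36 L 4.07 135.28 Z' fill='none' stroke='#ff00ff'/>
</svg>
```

G21
G90
G0 X293.76 Y187.74
M4 S897
G1 X292.79 Y192.60 F945
G1 X290.04 Y196.72
G1 X285.92 Y199.47
G1 X281.06 Y200.44
G1 X276.20 Y199.47
G1 X272.08 Y196.72
G1 X269.33 Y192.60
G1 X268.36 Y187.74
G1 X269.33 Y182.88
G1 X272.08 Y178.76
G1 X276.20 Y176.01
G1 X281.06 Y175.04
G1 X285.92 Y176.01
G1 X290.04 Y178.76
G1 X292.79 Y182.88
G1 X293.76 Y187.74
M5
G0 X114.27 Y200.48
M4 S307
G1 X136.22 Y180.98 F3411
G1 X159.10 Y163.27
G1 X182.91 Y147.34
G1 X207.64 Y133.21
G1 X233.30 Y120.86
G1 X259.89 Y110.31
G1 X287.40 Y101.54
G1 X315.84 Y94.56
M5
G0 X93.93 Y197.53
M4 S897
G1 X108.78 Y186.77 F945
G1 X124.54 Y176.80
G1 X141.20 Y167.62
G1 X158.77 Y159.21
G1 X177.25 Y151.59
G1 X196.63 Y144.76
G1 X216.92 Y138.71
G1 X238.11 Y133.44
M5
G0 X333.99 Y101.52
M4 S897
G1 X328.76 Y96.44 F945
G1 X321.48 Y96.53
G1 X316.40 Y101.76
G1 X316.49 Y109.04
G1 X321.72 Y114.12
G1 X329.00 Y114.03
G1 X334.08 Y108.80
G1 X333.99 Y101.52
M5
G0 X18.15 Y128.24
M4 S307
G1 X37.29 Y114.16 F3411
G1 X23.21 Y95.02
G1 X4.07 Y109.10
G1 X18.15 Y128.24
M5
G0 X0.00 Y0.00

1 u = 1 mm; y_m = 244.38 − y.

[1] `<circle>` circle, #ff8800→cut S897 F945: (293.76,187.74) → (292.79,192.60) → (290.04,196.72) → (285.92,199.47) → (281.06,200.44) → (276.20,199.47) → (272.08,196.72) → (269.33,192.60) → (268.36,187.74) → (269.33,182.88) → (272.08,178.76) → (276.20,176.01) → (281.06,175.04) → (285.92,176.01) → (290.04,178.76) → (292.79,182.88) → (293.76,187.74) (closed)

[2] `<path>` quadratic bezier, #ff00ff→engrave S307 F3411: (114.27,200.48) → (136.22,180.98) → (159.10,163.27) → (182.91,147.34) → (207.64,133.21) → (233.30,120.86) → (259.89,110.31) → (287.40,101.54) → (315.84,94.56)

[3] `<path>` quadratic bezier, #ff8800→cut S897 F945: (93.93,197.53) → (108.78,186.77) → (124.54,176.80) → (141.20,167.62) → (158.77,159.21) → (177.25,151.59) → (196.63,144.76) → (216.92,138.71) → (238.11,133.44)

[4] `<polygon>` regular polygon, #ff8800→cut S897 F945: (333.99,101.52) → (328.76,96.44) → (321.48,96.53) → (316.40,101.76) → (316.49,109.04) → (321.72,114.12) → (329.00,114.03) → (334.08,108.80) → (333.99,101.52) (closed)

[5] `<path>` regular polygon, #ff00ff→engrave S307 F3411: (18.15,128.24) → (37.29,114.16) → (23.21,95.02) → (4.07,109.10) → (18.15,128.24) (closed)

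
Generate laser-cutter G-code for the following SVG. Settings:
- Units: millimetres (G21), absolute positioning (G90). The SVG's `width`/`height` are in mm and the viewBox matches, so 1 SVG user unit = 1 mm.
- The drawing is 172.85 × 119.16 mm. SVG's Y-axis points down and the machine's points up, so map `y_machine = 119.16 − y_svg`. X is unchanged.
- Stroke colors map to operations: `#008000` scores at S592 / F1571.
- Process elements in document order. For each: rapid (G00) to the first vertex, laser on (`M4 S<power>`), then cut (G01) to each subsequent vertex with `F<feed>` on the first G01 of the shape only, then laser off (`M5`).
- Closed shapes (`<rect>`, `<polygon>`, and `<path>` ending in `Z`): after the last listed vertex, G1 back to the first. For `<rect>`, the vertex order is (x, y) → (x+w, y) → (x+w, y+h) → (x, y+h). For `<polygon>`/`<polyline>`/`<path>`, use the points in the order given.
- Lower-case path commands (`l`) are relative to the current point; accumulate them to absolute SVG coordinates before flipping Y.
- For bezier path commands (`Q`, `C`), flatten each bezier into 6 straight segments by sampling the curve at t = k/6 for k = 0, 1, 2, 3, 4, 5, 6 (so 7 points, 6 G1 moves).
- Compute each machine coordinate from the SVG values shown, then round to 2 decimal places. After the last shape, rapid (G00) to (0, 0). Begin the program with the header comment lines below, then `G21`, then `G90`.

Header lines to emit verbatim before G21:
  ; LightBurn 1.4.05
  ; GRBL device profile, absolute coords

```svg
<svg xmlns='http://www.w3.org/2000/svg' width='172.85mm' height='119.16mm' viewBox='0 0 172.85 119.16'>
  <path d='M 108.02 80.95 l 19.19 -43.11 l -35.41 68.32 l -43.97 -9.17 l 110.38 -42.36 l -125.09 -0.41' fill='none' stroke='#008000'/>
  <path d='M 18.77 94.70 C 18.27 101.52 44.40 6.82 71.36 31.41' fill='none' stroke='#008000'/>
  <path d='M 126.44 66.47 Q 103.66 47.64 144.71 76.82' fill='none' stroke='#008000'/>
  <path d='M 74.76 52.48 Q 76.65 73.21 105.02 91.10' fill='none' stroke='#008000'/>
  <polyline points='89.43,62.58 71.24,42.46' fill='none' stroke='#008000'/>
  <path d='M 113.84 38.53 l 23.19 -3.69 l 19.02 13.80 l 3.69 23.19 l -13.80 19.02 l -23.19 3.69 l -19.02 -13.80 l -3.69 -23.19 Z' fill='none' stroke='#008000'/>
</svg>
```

; LightBurn 1.4.05
; GRBL device profile, absolute coords
G21
G90
G00 X108.02 Y38.21
M4 S592
G01 X127.21 Y81.32 F1571
G01 X91.80 Y13.00
G01 X47.83 Y22.17
G01 X158.21 Y64.53
G01 X33.12 Y64.94
M5
G00 X18.77 Y24.46
M4 S592
G01 X20.62 Y28.49 F1571
G01 X26.19 Y43.30
G01 X34.77 Y62.77
G01 X45.63 Y80.75
G01 X58.07 Y91.13
G01 X71.36 Y87.75
M5
G00 X126.44 Y52.69
M4 S592
G01 X120.62 Y57.63 F1571
G01 X118.35 Y59.91
G01 X119.62 Y59.52
G01 X124.44 Y56.46
G01 X132.80 Y50.73
G01 X144.71 Y42.34
M5
G00 X74.76 Y66.68
M4 S592
G01 X76.13 Y59.85 F1571
G01 X78.96 Y53.18
G01 X83.27 Y46.66
G01 X89.05 Y40.30
G01 X96.30 Y34.10
G01 X105.02 Y28.06
M5
G00 X89.43 Y56.58
M4 S592
G01 X71.24 Y76.70 F1571
M5
G00 X113.84 Y80.63
M4 S592
G01 X137.03 Y84.32 F1571
G01 X156.05 Y70.52
G01 X159.74 Y47.33
G01 X145.94 Y28.31
G01 X122.75 Y24.62
G01 X103.73 Y38.42
G01 X100.04 Y61.61
G01 X113.84 Y80.63
M5
G00 X0.00 Y0.00

Since the viewBox matches the mm dimensions, user units are millimetres directly. The only transform is the Y-flip y_m = 119.16 − y_svg.

Shape 1 is a open polyline drawn with `<path>`. Its stroke #008000 means score at S592, F1571. After flipping Y the toolpath is (108.02,38.21) → (127.21,81.32) → (91.80,13.00) → (47.83,22.17) → (158.21,64.53) → (33.12,64.94).

Shape 2 is a cubic bezier drawn with `<path>`. Its stroke #008000 means score at S592, F1571. After flipping Y the toolpath is (18.77,24.46) → (20.62,28.49) → (26.19,43.30) → (34.77,62.77) → (45.63,80.75) → (58.07,91.13) → (71.36,87.75).

Shape 3 is a quadratic bezier drawn with `<path>`. Its stroke #008000 means score at S592, F1571. After flipping Y the toolpath is (126.44,52.69) → (120.62,57.63) → (118.35,59.91) → (119.62,59.52) → (124.44,56.46) → (132.80,50.73) → (144.71,42.34).

Shape 4 is a quadratic bezier drawn with `<path>`. Its stroke #008000 means score at S592, F1571. After flipping Y the toolpath is (74.76,66.68) → (76.13,59.85) → (78.96,53.18) → (83.27,46.66) → (89.05,40.30) → (96.30,34.10) → (105.02,28.06).

Shape 5 is a line segment drawn with `<polyline>`. Its stroke #008000 means score at S592, F1571. After flipping Y the toolpath is (89.43,56.58) → (71.24,76.70).

Shape 6 is a regular polygon drawn with `<path>`. Its stroke #008000 means score at S592, F1571. After flipping Y the toolpath is (113.84,80.63) → (137.03,84.32) → (156.05,70.52) → (159.74,47.33) → (145.94,28.31) → (122.75,24.62) → (103.73,38.42) → (100.04,61.61) → (113.84,80.63), returning to the start.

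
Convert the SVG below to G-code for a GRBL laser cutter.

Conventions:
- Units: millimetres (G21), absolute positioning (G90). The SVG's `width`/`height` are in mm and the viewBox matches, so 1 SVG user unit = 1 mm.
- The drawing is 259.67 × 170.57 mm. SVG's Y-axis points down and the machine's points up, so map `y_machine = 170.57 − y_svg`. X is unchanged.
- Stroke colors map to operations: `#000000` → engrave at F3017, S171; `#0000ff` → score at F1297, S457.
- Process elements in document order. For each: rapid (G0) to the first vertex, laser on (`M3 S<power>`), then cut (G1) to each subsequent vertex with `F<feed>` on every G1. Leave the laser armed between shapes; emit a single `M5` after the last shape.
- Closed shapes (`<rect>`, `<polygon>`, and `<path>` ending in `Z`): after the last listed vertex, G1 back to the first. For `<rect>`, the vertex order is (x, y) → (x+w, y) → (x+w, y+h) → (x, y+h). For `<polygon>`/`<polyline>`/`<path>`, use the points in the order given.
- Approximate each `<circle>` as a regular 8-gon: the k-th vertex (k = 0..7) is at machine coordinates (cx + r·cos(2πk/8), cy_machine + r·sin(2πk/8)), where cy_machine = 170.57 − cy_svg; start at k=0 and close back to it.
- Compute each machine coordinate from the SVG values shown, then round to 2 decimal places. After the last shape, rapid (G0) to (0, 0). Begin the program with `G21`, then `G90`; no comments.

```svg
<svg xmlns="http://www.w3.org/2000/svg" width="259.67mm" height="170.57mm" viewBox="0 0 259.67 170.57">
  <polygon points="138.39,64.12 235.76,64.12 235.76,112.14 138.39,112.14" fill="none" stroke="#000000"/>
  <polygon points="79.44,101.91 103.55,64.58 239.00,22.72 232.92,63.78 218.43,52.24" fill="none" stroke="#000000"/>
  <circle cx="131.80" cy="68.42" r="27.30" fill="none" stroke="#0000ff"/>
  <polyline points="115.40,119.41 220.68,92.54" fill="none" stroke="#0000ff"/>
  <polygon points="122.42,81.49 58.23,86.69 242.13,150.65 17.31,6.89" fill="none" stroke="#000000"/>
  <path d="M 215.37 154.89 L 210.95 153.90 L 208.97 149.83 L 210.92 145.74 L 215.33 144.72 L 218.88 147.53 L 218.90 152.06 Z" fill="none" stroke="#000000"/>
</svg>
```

G21
G90
G0 X138.39 Y106.45
M3 S171
G1 X235.76 Y106.45 F3017
G1 X235.76 Y58.43 F3017
G1 X138.39 Y58.43 F3017
G1 X138.39 Y106.45 F3017
G0 X79.44 Y68.66
M3 S171
G1 X103.55 Y105.99 F3017
G1 X239.00 Y147.85 F3017
G1 X232.92 Y106.79 F3017
G1 X218.43 Y118.33 F3017
G1 X79.44 Y68.66 F3017
G0 X159.10 Y102.15
M3 S457
G1 X151.10 Y121.45 F1297
G1 X131.80 Y129.45 F1297
G1 X112.50 Y121.45 F1297
G1 X104.50 Y102.15 F1297
G1 X112.50 Y82.85 F1297
G1 X131.80 Y74.85 F1297
G1 X151.10 Y82.85 F1297
G1 X159.10 Y102.15 F1297
G0 X115.40 Y51.16
M3 S457
G1 X220.68 Y78.03 F1297
G0 X122.42 Y89.08
M3 S171
G1 X58.23 Y83.88 F3017
G1 X242.13 Y19.92 F3017
G1 X17.31 Y163.68 F3017
G1 X122.42 Y89.08 F3017
G0 X215.37 Y15.68
M3 S171
G1 X210.95 Y16.67 F3017
G1 X208.97 Y20.74 F3017
G1 X210.92 Y24.83 F3017
G1 X215.33 Y25.85 F3017
G1 X218.88 Y23.04 F3017
G1 X218.90 Y18.51 F3017
G1 X215.37 Y15.68 F3017
M5
G0 X0.00 Y0.00

viewBox `0 0 259.67 170.57` with mm width/height → 1 unit = 1 mm. Flip: y_m = 170.57 − y_svg.

**Shape 1** — `<polygon>` rectangle, stroke `#000000` → engrave (S171, F3017). Machine vertices: (138.39,106.45) → (235.76,106.45) → (235.76,58.43) → (138.39,58.43) → (138.39,106.45). Closed: final G1 returns to the first vertex.

**Shape 2** — `<polygon>` closed polygon, stroke `#000000` → engrave (S171, F3017). Machine vertices: (79.44,68.66) → (103.55,105.99) → (239.00,147.85) → (232.92,106.79) → (218.43,118.33) → (79.44,68.66). Closed: final G1 returns to the first vertex.

**Shape 3** — `<circle>` circle, stroke `#0000ff` → score (S457, F1297). Machine vertices: (159.10,102.15) → (151.10,121.45) → (131.80,129.45) → (112.50,121.45) → (104.50,102.15) → (112.50,82.85) → (131.80,74.85) → (151.10,82.85) → (159.10,102.15). Closed: final G1 returns to the first vertex.

**Shape 4** — `<polyline>` line segment, stroke `#0000ff` → score (S457, F1297). Machine vertices: (115.40,51.16) → (220.68,78.03). Open path.

**Shape 5** — `<polygon>` closed polygon, stroke `#000000` → engrave (S171, F3017). Machine vertices: (122.42,89.08) → (58.23,83.88) → (242.13,19.92) → (17.31,163.68) → (122.42,89.08). Closed: final G1 returns to the first vertex.

**Shape 6** — `<path>` regular polygon, stroke `#000000` → engrave (S171, F3017). Machine vertices: (215.37,15.68) → (210.95,16.67) → (208.97,20.74) → (210.92,24.83) → (215.33,25.85) → (218.88,23.04) → (218.90,18.51) → (215.37,15.68). Closed: final G1 returns to the first vertex.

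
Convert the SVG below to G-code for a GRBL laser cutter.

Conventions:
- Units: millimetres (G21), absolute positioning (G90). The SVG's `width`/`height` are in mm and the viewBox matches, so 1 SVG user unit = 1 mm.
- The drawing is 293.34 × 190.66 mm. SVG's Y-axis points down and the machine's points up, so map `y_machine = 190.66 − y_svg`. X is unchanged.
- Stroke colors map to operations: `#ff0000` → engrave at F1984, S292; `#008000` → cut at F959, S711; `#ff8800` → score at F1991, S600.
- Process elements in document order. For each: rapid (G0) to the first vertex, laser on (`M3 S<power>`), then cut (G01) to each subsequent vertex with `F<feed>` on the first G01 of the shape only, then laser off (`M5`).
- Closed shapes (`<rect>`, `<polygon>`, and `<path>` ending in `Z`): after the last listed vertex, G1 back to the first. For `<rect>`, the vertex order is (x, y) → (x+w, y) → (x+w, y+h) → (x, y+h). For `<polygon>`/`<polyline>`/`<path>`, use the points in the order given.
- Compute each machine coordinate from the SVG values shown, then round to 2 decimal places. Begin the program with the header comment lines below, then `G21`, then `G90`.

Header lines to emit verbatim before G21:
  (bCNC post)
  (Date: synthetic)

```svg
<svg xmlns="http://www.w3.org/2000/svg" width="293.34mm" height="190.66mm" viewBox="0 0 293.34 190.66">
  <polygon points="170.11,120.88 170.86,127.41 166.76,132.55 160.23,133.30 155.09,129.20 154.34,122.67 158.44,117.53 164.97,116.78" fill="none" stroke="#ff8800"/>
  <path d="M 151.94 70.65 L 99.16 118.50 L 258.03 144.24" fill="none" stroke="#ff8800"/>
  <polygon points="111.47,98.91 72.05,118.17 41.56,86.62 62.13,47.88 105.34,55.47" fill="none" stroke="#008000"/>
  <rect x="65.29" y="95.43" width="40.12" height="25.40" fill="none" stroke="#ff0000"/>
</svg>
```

(bCNC post)
(Date: synthetic)
G21
G90
G0 X170.11 Y69.78
M3 S600
G01 X170.86 Y63.25 F1991
G01 X166.76 Y58.11
G01 X160.23 Y57.36
G01 X155.09 Y61.46
G01 X154.34 Y67.99
G01 X158.44 Y73.13
G01 X164.97 Y73.88
G01 X170.11 Y69.78
M5
G0 X151.94 Y120.01
M3 S600
G01 X99.16 Y72.16 F1991
G01 X258.03 Y46.42
M5
G0 X111.47 Y91.75
M3 S711
G01 X72.05 Y72.49 F959
G01 X41.56 Y104.04
G01 X62.13 Y142.78
G01 X105.34 Y135.19
G01 X111.47 Y91.75
M5
G0 X65.29 Y95.23
M3 S292
G01 X105.41 Y95.23 F1984
G01 X105.41 Y69.83
G01 X65.29 Y69.83
G01 X65.29 Y95.23
M5

1 u = 1 mm; y_m = 190.66 − y.

[1] `<polygon>` regular polygon, #ff8800→score S600 F1991: (170.11,69.78) → (170.86,63.25) → (166.76,58.11) → (160.23,57.36) → (155.09,61.46) → (154.34,67.99) → (158.44,73.13) → (164.97,73.88) → (170.11,69.78) (closed)

[2] `<path>` open polyline, #ff8800→score S600 F1991: (151.94,120.01) → (99.16,72.16) → (258.03,46.42)

[3] `<polygon>` regular polygon, #008000→cut S711 F959: (111.47,91.75) → (72.05,72.49) → (41.56,104.04) → (62.13,142.78) → (105.34,135.19) → (111.47,91.75) (closed)

[4] `<rect>` rectangle, #ff0000→engrave S292 F1984: (65.29,95.23) → (105.41,95.23) → (105.41,69.83) → (65.29,69.83) → (65.29,95.23) (closed)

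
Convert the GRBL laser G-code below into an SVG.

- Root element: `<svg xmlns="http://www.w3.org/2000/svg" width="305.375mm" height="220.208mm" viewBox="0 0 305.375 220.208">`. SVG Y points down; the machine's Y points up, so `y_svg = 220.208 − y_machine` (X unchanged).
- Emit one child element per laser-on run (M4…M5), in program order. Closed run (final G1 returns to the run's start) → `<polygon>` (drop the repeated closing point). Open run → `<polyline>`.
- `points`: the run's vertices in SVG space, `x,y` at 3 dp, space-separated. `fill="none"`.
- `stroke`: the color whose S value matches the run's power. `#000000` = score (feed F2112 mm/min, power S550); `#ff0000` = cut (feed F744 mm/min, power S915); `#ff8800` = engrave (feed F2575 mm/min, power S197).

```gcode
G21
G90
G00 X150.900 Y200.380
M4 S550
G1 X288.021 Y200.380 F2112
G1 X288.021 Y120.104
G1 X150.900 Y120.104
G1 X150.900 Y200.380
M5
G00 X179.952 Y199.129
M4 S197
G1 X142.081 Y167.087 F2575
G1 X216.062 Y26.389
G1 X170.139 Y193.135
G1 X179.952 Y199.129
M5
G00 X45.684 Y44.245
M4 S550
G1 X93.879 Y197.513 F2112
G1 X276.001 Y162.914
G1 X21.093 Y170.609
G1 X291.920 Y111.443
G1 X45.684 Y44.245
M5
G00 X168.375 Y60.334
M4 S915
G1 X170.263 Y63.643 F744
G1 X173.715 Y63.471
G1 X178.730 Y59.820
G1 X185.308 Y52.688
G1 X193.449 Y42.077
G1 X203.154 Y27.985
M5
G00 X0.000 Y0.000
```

<svg xmlns="http://www.w3.org/2000/svg" width="305.375mm" height="220.208mm" viewBox="0 0 305.375 220.208">
  <polygon points="150.900,19.828 288.021,19.828 288.021,100.104 150.900,100.104" fill="none" stroke="#000000"/>
  <polygon points="179.952,21.079 142.081,53.121 216.062,193.819 170.139,27.073" fill="none" stroke="#ff8800"/>
  <polygon points="45.684,175.963 93.879,22.695 276.001,57.294 21.093,49.599 291.920,108.765" fill="none" stroke="#000000"/>
  <polyline points="168.375,159.874 170.263,156.565 173.715,156.737 178.730,160.388 185.308,167.520 193.449,178.131 203.154,192.223" fill="none" stroke="#ff0000"/>
</svg>

y_svg = 220.208 − y_m.

[1] S550→`#000000` (score); closed run; points: 150.900,19.828 288.021,19.828 288.021,100.104 150.900,100.104

[2] S197→`#ff8800` (engrave); closed run; points: 179.952,21.079 142.081,53.121 216.062,193.819 170.139,27.073

[3] S550→`#000000` (score); closed run; points: 45.684,175.963 93.879,22.695 276.001,57.294 21.093,49.599 291.920,108.765

[4] S915→`#ff0000` (cut); open run; points: 168.375,159.874 170.263,156.565 173.715,156.737 178.730,160.388 185.308,167.520 193.449,178.131 203.154,192.223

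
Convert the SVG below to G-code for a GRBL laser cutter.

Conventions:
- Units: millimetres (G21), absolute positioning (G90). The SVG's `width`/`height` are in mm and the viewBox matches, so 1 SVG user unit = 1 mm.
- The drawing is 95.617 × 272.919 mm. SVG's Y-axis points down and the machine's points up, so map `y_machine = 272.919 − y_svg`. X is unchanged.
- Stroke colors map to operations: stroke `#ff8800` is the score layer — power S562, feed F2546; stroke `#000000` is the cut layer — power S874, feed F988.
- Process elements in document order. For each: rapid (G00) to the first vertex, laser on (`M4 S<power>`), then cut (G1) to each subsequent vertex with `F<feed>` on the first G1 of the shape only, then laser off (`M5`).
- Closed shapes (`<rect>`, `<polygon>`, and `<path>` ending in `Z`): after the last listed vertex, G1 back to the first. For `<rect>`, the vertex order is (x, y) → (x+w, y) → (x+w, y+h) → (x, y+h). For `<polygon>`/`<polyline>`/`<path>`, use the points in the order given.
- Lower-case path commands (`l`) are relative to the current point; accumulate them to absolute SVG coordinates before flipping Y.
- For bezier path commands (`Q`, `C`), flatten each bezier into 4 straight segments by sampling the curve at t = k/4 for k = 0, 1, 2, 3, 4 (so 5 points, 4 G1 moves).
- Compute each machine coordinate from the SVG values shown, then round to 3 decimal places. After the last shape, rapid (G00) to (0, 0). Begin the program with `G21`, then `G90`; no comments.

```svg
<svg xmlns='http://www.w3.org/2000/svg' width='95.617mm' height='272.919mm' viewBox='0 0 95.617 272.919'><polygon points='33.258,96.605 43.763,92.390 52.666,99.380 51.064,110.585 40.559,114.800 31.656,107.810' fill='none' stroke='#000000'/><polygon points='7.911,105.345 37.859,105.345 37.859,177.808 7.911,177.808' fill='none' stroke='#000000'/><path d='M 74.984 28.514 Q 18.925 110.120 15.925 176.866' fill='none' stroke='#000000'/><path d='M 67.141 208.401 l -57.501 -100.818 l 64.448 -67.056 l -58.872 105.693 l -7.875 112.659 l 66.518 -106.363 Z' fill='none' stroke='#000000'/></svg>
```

Since the viewBox matches the mm dimensions, user units are millimetres directly. The only transform is the Y-flip y_m = 272.919 − y_svg.

Shape 1 is a regular polygon drawn with `<polygon>`. Its stroke #000000 means cut at S874, F988. After flipping Y the toolpath is (33.258,176.314) → (43.763,180.529) → (52.666,173.539) → (51.064,162.334) → (40.559,158.119) → (31.656,165.109) → (33.258,176.314), returning to the start.

Shape 2 is a rectangle drawn with `<polygon>`. Its stroke #000000 means cut at S874, F988. After flipping Y the toolpath is (7.911,167.574) → (37.859,167.574) → (37.859,95.111) → (7.911,95.111) → (7.911,167.574), returning to the start.

Shape 3 is a quadratic bezier drawn with `<path>`. Its stroke #000000 means cut at S874, F988. After flipping Y the toolpath is (74.984,244.405) → (50.271,204.531) → (32.190,166.514) → (20.741,130.355) → (15.925,96.053).

Shape 4 is a closed polygon drawn with `<path>`. Its stroke #000000 means cut at S874, F988. After flipping Y the toolpath is (67.141,64.518) → (9.640,165.336) → (74.088,232.392) → (15.216,126.699) → (7.341,14.040) → (73.859,120.403) → (67.141,64.518), returning to the start.

G21
G90
G00 X33.258 Y176.314
M4 S874
G1 X43.763 Y180.529 F988
G1 X52.666 Y173.539
G1 X51.064 Y162.334
G1 X40.559 Y158.119
G1 X31.656 Y165.109
G1 X33.258 Y176.314
M5
G00 X7.911 Y167.574
M4 S874
G1 X37.859 Y167.574 F988
G1 X37.859 Y95.111
G1 X7.911 Y95.111
G1 X7.911 Y167.574
M5
G00 X74.984 Y244.405
M4 S874
G1 X50.271 Y204.531 F988
G1 X32.190 Y166.514
G1 X20.741 Y130.355
G1 X15.925 Y96.053
M5
G00 X67.141 Y64.518
M4 S874
G1 X9.640 Y165.336 F988
G1 X74.088 Y232.392
G1 X15.216 Y126.699
G1 X7.341 Y14.040
G1 X73.859 Y120.403
G1 X67.141 Y64.518
M5
G00 X0.000 Y0.000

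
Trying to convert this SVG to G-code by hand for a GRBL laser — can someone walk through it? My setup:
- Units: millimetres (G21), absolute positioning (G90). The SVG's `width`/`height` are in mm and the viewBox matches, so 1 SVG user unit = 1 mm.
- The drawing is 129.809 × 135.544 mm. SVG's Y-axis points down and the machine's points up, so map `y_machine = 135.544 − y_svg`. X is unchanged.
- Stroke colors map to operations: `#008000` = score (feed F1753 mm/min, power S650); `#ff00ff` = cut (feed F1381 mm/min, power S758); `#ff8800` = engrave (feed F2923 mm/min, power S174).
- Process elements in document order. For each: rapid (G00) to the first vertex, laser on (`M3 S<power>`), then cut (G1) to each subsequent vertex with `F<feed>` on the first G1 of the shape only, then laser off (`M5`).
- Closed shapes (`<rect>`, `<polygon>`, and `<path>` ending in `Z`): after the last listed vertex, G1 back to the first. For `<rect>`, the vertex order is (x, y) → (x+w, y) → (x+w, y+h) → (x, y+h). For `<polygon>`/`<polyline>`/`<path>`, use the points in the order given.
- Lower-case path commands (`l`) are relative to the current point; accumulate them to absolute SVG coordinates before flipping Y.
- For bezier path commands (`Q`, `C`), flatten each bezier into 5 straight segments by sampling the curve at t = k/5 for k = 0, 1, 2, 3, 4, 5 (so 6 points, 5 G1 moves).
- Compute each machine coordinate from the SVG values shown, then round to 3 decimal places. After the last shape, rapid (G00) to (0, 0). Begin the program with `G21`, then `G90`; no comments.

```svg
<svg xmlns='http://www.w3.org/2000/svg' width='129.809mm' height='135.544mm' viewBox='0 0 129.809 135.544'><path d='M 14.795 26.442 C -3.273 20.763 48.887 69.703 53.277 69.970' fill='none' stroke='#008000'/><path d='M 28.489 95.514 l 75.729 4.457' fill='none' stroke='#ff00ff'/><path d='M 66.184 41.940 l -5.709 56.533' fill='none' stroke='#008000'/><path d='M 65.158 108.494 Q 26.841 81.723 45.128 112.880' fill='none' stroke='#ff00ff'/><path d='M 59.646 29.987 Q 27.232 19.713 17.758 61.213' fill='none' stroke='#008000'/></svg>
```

1 u = 1 mm; y_m = 135.544 − y.

[1] `<path>` cubic bezier, #008000→score S650 F1753: (14.795,109.102) → (11.438,106.781) → (19.271,96.310) → (32.631,82.647) → (45.855,70.749) → (53.277,65.574)

[2] `<path>` line segment, #ff00ff→cut S758 F1381: (28.489,40.030) → (104.218,35.573)

[3] `<path>` line segment, #008000→score S650 F1753: (66.184,93.604) → (60.475,37.071)

[4] `<path>` quadratic bezier, #ff00ff→cut S758 F1381: (65.158,27.050) → (52.095,35.441) → (43.561,39.198) → (39.555,38.321) → (40.077,32.810) → (45.128,22.664)

[5] `<path>` quadratic bezier, #008000→score S650 F1753: (59.646,105.557) → (47.598,107.596) → (37.385,105.492) → (29.008,99.247) → (22.465,88.860) → (17.758,74.331)

G21
G90
G00 X14.795 Y109.102
M3 S650
G1 X11.438 Y106.781 F1753
G1 X19.271 Y96.310
G1 X32.631 Y82.647
G1 X45.855 Y70.749
G1 X53.277 Y65.574
M5
G00 X28.489 Y40.030
M3 S758
G1 X104.218 Y35.573 F1381
M5
G00 X66.184 Y93.604
M3 S650
G1 X60.475 Y37.071 F1753
M5
G00 X65.158 Y27.050
M3 S758
G1 X52.095 Y35.441 F1381
G1 X43.561 Y39.198
G1 X39.555 Y38.321
G1 X40.077 Y32.810
G1 X45.128 Y22.664
M5
G00 X59.646 Y105.557
M3 S650
G1 X47.598 Y107.596 F1753
G1 X37.385 Y105.492
G1 X29.008 Y99.247
G1 X22.465 Y88.860
G1 X17.758 Y74.331
M5
G00 X0.000 Y0.000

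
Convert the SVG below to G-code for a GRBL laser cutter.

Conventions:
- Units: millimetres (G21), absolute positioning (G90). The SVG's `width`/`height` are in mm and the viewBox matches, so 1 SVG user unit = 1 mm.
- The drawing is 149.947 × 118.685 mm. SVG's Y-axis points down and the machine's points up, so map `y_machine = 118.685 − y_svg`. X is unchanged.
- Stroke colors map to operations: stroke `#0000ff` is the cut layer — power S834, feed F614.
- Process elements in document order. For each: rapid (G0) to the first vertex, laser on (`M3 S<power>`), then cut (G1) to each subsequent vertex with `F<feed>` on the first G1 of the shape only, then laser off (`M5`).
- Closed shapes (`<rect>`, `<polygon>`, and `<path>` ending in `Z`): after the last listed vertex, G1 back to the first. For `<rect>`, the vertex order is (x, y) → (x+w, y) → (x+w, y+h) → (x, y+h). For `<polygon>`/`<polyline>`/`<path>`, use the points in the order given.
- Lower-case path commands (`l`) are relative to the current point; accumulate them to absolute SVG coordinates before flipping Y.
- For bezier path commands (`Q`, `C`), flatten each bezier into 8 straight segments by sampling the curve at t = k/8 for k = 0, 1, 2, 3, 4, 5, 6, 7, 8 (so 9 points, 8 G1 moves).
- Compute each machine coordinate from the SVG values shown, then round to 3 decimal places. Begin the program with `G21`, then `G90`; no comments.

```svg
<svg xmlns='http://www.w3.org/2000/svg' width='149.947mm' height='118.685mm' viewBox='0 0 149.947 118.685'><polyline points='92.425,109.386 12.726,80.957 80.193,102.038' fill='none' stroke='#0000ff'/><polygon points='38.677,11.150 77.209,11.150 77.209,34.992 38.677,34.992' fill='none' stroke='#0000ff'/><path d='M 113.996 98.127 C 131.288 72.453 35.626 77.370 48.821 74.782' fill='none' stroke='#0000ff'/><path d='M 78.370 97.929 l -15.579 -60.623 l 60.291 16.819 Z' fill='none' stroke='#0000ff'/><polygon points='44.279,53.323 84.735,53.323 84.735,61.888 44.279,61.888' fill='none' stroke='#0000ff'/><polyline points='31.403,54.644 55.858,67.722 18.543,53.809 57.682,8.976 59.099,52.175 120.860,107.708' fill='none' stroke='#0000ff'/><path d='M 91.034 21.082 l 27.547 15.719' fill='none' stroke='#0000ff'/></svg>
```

G21
G90
G0 X92.425 Y9.299
M3 S834
G1 X12.726 Y37.728 F614
G1 X80.193 Y16.647
M5
G0 X38.677 Y107.535
M3 S834
G1 X77.209 Y107.535 F614
G1 X77.209 Y83.693
G1 X38.677 Y83.693
G1 X38.677 Y107.535
M5
G0 X113.996 Y20.558
M3 S834
G1 X115.619 Y28.826 F614
G1 X109.252 Y34.673
G1 X97.494 Y38.545
G1 X82.945 Y40.888
G1 X68.204 Y42.149
G1 X55.870 Y42.774
G1 X48.542 Y43.210
G1 X48.821 Y43.903
M5
G0 X78.370 Y20.756
M3 S834
G1 X62.791 Y81.379 F614
G1 X123.082 Y64.560
G1 X78.370 Y20.756
M5
G0 X44.279 Y65.362
M3 S834
G1 X84.735 Y65.362 F614
G1 X84.735 Y56.797
G1 X44.279 Y56.797
G1 X44.279 Y65.362
M5
G0 X31.403 Y64.041
M3 S834
G1 X55.858 Y50.963 F614
G1 X18.543 Y64.876
G1 X57.682 Y109.709
G1 X59.099 Y66.510
G1 X120.860 Y10.977
M5
G0 X91.034 Y97.603
M3 S834
G1 X118.581 Y81.884 F614
M5

Since the viewBox matches the mm dimensions, user units are millimetres directly. The only transform is the Y-flip y_m = 118.685 − y_svg.

Shape 1 is a open polyline drawn with `<polyline>`. Its stroke #0000ff means cut at S834, F614. After flipping Y the toolpath is (92.425,9.299) → (12.726,37.728) → (80.193,16.647).

Shape 2 is a rectangle drawn with `<polygon>`. Its stroke #0000ff means cut at S834, F614. After flipping Y the toolpath is (38.677,107.535) → (77.209,107.535) → (77.209,83.693) → (38.677,83.693) → (38.677,107.535), returning to the start.

Shape 3 is a cubic bezier drawn with `<path>`. Its stroke #0000ff means cut at S834, F614. After flipping Y the toolpath is (113.996,20.558) → (115.619,28.826) → (109.252,34.673) → (97.494,38.545) → (82.945,40.888) → (68.204,42.149) → (55.870,42.774) → (48.542,43.210) → (48.821,43.903).

Shape 4 is a regular polygon drawn with `<path>`. Its stroke #0000ff means cut at S834, F614. After flipping Y the toolpath is (78.370,20.756) → (62.791,81.379) → (123.082,64.560) → (78.370,20.756), returning to the start.

Shape 5 is a rectangle drawn with `<polygon>`. Its stroke #0000ff means cut at S834, F614. After flipping Y the toolpath is (44.279,65.362) → (84.735,65.362) → (84.735,56.797) → (44.279,56.797) → (44.279,65.362), returning to the start.

Shape 6 is a open polyline drawn with `<polyline>`. Its stroke #0000ff means cut at S834, F614. After flipping Y the toolpath is (31.403,64.041) → (55.858,50.963) → (18.543,64.876) → (57.682,109.709) → (59.099,66.510) → (120.860,10.977).

Shape 7 is a line segment drawn with `<path>`. Its stroke #0000ff means cut at S834, F614. After flipping Y the toolpath is (91.034,97.603) → (118.581,81.884).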